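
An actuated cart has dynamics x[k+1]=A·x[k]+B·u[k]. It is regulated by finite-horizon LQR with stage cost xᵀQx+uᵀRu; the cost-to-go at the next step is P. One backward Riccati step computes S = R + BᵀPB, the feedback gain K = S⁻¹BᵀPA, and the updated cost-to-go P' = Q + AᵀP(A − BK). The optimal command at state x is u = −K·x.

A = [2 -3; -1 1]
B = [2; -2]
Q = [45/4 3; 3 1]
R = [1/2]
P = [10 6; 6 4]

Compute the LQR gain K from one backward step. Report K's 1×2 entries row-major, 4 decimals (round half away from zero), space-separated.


BᵀP = [8.0000 4.0000]
S = R + BᵀPB = [1/2] + [8.0000] = [8.5000]
BᵀPA = [12.0000 -20.0000]
K = S⁻¹·BᵀPA = [1.4118 -2.3529]
A−BK = [-0.8235 1.7059; 1.8235 -3.7059]
AᵀP(A−BK) = [3.0588 -5.7647; -5.7647 10.9412]
P' = Q + AᵀP(A−BK) = [14.3088 -2.7647; -2.7647 11.9412]
tr(P') = 26.2500

1.4118 -2.3529


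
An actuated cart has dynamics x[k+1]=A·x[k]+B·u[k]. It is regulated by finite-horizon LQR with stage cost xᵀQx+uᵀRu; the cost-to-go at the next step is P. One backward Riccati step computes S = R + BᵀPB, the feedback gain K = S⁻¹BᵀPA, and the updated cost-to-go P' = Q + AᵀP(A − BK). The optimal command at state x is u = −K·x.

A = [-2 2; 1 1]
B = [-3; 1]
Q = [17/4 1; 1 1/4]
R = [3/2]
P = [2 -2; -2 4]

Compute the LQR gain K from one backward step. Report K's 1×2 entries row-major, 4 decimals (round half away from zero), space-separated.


BᵀP = [-8.0000 10.0000]
S = R + BᵀPB = [3/2] + [34.0000] = [35.5000]
BᵀPA = [26.0000 -6.0000]
K = S⁻¹·BᵀPA = [0.7324 -0.1690]
A−BK = [0.1972 1.4930; 0.2676 1.1690]
AᵀP(A−BK) = [0.9577 0.3944; 0.3944 2.9859]
P' = Q + AᵀP(A−BK) = [5.2077 1.3944; 1.3944 3.2359]
tr(P') = 8.4437

0.7324 -0.1690


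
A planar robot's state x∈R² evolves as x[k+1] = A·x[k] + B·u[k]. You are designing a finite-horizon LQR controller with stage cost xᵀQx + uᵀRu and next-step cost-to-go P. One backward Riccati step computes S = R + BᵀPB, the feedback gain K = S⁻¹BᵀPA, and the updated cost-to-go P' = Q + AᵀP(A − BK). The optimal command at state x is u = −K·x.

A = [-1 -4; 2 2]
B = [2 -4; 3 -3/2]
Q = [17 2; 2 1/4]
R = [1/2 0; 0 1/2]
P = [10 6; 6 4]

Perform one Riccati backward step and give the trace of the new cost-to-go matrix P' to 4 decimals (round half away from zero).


19.5690

BᵀP = [38.0000 24.0000; -49.0000 -30.0000]
S = R + BᵀPB = [1/2 0; 0 1/2] + [148.0000 -188.0000; -188.0000 241.0000] = [148.5000 -188.0000; -188.0000 241.5000]
BᵀPA = [10.0000 -104.0000; -11.0000 136.0000]
K = S⁻¹·BᵀPA = [0.6689 0.8713; 0.4752 1.2414]
A−BK = [-0.4371 -0.7769; 0.7060 1.2482]
AᵀP(A−BK) = [0.5378 0.9427; 0.9427 1.7812]
P' = Q + AᵀP(A−BK) = [17.5378 2.9427; 2.9427 2.0312]
tr(P') = 19.5690


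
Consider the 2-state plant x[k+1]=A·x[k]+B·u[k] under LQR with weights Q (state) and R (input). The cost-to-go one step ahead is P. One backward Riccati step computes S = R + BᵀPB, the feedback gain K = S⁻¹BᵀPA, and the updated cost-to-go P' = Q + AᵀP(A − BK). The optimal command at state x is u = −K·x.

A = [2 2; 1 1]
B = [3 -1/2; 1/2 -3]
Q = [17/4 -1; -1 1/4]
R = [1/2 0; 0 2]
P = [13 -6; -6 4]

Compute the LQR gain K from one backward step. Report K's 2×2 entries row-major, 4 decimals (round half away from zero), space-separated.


BᵀP = [36.0000 -16.0000; 11.5000 -9.0000]
S = R + BᵀPB = [1/2 0; 0 2] + [100.0000 30.0000; 30.0000 21.2500] = [100.5000 30.0000; 30.0000 23.2500]
BᵀPA = [56.0000 56.0000; 14.0000 14.0000]
K = S⁻¹·BᵀPA = [0.6139 0.6139; -0.1900 -0.1900]
A−BK = [0.0632 0.0632; 0.1229 0.1229]
AᵀP(A−BK) = [0.2798 0.2798; 0.2798 0.2798]
P' = Q + AᵀP(A−BK) = [4.5298 -0.7202; -0.7202 0.5298]
tr(P') = 5.0596

0.6139 0.6139 -0.1900 -0.1900


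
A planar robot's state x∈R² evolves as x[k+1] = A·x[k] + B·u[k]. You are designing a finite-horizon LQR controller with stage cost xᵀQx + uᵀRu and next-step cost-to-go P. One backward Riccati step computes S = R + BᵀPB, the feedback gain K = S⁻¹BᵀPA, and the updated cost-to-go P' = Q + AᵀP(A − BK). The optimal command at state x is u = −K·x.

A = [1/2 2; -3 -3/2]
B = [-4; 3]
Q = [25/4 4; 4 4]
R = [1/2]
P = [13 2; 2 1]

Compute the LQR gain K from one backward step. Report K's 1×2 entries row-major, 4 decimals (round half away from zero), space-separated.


BᵀP = [-46.0000 -5.0000]
S = R + BᵀPB = [1/2] + [169.0000] = [169.5000]
BᵀPA = [-8.0000 -84.5000]
K = S⁻¹·BᵀPA = [-0.0472 -0.4985]
A−BK = [0.3112 0.0059; -2.8584 -0.0044]
AᵀP(A−BK) = [5.8724 0.0118; 0.0118 0.1246]
P' = Q + AᵀP(A−BK) = [12.1224 4.0118; 4.0118 4.1246]
tr(P') = 16.2471

-0.0472 -0.4985


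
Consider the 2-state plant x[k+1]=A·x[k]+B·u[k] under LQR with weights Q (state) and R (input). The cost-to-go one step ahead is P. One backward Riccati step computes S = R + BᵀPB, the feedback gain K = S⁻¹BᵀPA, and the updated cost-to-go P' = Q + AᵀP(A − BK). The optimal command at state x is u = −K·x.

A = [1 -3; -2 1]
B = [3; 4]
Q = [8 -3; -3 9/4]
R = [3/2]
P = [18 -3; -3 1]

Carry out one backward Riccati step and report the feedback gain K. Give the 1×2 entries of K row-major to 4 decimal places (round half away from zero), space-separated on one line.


BᵀP = [42.0000 -5.0000]
S = R + BᵀPB = [3/2] + [106.0000] = [107.5000]
BᵀPA = [52.0000 -131.0000]
K = S⁻¹·BᵀPA = [0.4837 -1.2186]
A−BK = [-0.4512 0.6558; -3.9349 5.8744]
AᵀP(A−BK) = [8.8465 -13.6326; -13.6326 21.3628]
P' = Q + AᵀP(A−BK) = [16.8465 -16.6326; -16.6326 23.6128]
tr(P') = 40.4593

0.4837 -1.2186


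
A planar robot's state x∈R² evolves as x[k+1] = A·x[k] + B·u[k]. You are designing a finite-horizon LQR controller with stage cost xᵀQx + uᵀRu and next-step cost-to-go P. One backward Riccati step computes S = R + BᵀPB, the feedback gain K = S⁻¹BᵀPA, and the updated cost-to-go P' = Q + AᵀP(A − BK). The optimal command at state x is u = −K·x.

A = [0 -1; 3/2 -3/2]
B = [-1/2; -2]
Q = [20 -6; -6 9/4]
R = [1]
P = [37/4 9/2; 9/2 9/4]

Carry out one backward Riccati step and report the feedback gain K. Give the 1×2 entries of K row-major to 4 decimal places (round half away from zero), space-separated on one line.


-0.4751 1.1144

BᵀP = [-13.6250 -6.7500]
S = R + BᵀPB = [1] + [20.3125] = [21.3125]
BᵀPA = [-10.1250 23.7500]
K = S⁻¹·BᵀPA = [-0.4751 1.1144]
A−BK = [-0.2375 -0.4428; 0.5499 0.7287]
AᵀP(A−BK) = [0.2524 -0.5295; -0.5295 1.3462]
P' = Q + AᵀP(A−BK) = [20.2524 -6.5295; -6.5295 3.5962]
tr(P') = 23.8486


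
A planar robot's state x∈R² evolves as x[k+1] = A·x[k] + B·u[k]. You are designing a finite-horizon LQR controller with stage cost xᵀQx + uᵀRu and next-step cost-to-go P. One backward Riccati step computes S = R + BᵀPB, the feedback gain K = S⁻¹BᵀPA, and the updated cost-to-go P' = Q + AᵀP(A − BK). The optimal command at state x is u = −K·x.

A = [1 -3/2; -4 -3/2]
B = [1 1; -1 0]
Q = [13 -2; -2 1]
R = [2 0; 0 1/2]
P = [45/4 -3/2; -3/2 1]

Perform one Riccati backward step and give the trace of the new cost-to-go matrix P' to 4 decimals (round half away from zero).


25.7025

BᵀP = [12.7500 -2.5000; 11.2500 -1.5000]
S = R + BᵀPB = [2 0; 0 1/2] + [15.2500 12.7500; 12.7500 11.2500] = [17.2500 12.7500; 12.7500 11.7500]
BᵀPA = [22.7500 -15.3750; 17.2500 -14.6250]
K = S⁻¹·BᵀPA = [1.1807 0.1449; 0.1869 -1.4019]
A−BK = [-0.3676 -0.2430; -2.8193 -1.3551]
AᵀP(A−BK) = [9.1651 3.2617; 3.2617 2.5374]
P' = Q + AᵀP(A−BK) = [22.1651 1.2617; 1.2617 3.5374]
tr(P') = 25.7025


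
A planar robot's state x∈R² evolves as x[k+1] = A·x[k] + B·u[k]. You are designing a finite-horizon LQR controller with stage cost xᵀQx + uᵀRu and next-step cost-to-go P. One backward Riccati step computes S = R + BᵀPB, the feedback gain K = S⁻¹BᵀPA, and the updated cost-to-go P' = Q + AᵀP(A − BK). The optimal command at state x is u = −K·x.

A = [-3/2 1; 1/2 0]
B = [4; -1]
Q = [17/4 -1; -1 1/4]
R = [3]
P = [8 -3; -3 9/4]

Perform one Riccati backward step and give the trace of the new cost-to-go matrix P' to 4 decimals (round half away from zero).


5.1641

BᵀP = [35.0000 -14.2500]
S = R + BᵀPB = [3] + [154.2500] = [157.2500]
BᵀPA = [-59.6250 35.0000]
K = S⁻¹·BᵀPA = [-0.3792 0.2226]
A−BK = [0.0167 0.1097; 0.1208 0.2226]
AᵀP(A−BK) = [0.4543 -0.2289; -0.2289 0.2099]
P' = Q + AᵀP(A−BK) = [4.7043 -1.2289; -1.2289 0.4599]
tr(P') = 5.1641


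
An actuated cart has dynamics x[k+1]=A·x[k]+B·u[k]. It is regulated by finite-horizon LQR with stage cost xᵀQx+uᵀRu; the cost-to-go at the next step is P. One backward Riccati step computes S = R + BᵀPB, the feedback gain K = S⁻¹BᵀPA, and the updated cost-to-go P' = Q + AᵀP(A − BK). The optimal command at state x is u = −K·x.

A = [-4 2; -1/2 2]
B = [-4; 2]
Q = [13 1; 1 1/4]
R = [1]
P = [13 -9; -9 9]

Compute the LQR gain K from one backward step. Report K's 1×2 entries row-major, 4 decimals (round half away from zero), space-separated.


BᵀP = [-70.0000 54.0000]
S = R + BᵀPB = [1] + [388.0000] = [389.0000]
BᵀPA = [253.0000 -32.0000]
K = S⁻¹·BᵀPA = [0.6504 -0.0823]
A−BK = [-1.3985 1.6710; -1.8008 2.1645]
AᵀP(A−BK) = [9.7024 -11.1877; -11.1877 13.3676]
P' = Q + AᵀP(A−BK) = [22.7024 -10.1877; -10.1877 13.6176]
tr(P') = 36.3201

0.6504 -0.0823


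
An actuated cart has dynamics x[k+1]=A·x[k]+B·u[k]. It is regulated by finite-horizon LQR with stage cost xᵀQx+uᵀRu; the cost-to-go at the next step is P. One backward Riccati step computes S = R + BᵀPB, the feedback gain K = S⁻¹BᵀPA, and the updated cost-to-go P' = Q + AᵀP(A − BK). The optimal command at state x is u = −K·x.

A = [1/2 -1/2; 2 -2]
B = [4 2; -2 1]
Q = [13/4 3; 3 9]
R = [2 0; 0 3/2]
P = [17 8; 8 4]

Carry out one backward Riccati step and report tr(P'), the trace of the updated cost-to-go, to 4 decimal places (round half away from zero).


BᵀP = [52.0000 24.0000; 42.0000 20.0000]
S = R + BᵀPB = [2 0; 0 3/2] + [160.0000 128.0000; 128.0000 104.0000] = [162.0000 128.0000; 128.0000 105.5000]
BᵀPA = [74.0000 -74.0000; 61.0000 -61.0000]
K = S⁻¹·BᵀPA = [-0.0014 0.0014; 0.5799 -0.5799]
A−BK = [-0.6542 0.6542; 1.4173 -1.4173]
AᵀP(A−BK) = [0.9798 -0.9798; -0.9798 0.9798]
P' = Q + AᵀP(A−BK) = [4.2298 2.0202; 2.0202 9.9798]
tr(P') = 14.2097

14.2097


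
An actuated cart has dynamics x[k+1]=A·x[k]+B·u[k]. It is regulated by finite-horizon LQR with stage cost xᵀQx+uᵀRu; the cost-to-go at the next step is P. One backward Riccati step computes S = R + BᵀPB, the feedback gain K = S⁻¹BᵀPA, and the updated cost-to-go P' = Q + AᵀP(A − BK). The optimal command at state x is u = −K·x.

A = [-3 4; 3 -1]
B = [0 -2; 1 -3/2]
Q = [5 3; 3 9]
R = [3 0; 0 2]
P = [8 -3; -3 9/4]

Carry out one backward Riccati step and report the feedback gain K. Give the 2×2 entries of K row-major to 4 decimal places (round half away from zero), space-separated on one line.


2.1266 -1.6637 1.7468 -2.1013

BᵀP = [-3.0000 2.2500; -11.5000 2.6250]
S = R + BᵀPB = [3 0; 0 2] + [2.2500 2.6250; 2.6250 19.0625] = [5.2500 2.6250; 2.6250 21.0625]
BᵀPA = [15.7500 -14.2500; 42.3750 -48.6250]
K = S⁻¹·BᵀPA = [2.1266 -1.6637; 1.7468 -2.1013]
A−BK = [0.4937 -0.2025; 3.4937 -2.4882]
AᵀP(A−BK) = [38.7342 -32.5063; -32.5063 28.3689]
P' = Q + AᵀP(A−BK) = [43.7342 -29.5063; -29.5063 37.3689]
tr(P') = 81.1031


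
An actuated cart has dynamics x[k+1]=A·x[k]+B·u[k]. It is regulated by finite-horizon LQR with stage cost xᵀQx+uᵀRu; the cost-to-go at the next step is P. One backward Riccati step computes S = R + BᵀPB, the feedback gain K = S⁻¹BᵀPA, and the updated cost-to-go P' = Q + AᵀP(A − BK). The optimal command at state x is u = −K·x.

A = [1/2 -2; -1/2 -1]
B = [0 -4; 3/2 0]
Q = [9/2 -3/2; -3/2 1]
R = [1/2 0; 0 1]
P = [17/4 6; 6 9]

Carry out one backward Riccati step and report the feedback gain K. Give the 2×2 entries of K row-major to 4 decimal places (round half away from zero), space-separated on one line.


BᵀP = [9.0000 13.5000; -17.0000 -24.0000]
S = R + BᵀPB = [1/2 0; 0 1] + [20.2500 -36.0000; -36.0000 68.0000] = [20.7500 -36.0000; -36.0000 69.0000]
BᵀPA = [-2.2500 -31.5000; 3.5000 58.0000]
K = S⁻¹·BᵀPA = [-0.2155 -0.6298; -0.0617 0.5120]
A−BK = [0.2532 0.0479; -0.1768 -0.0552]
AᵀP(A−BK) = [0.0436 0.0410; 0.0410 0.4659]
P' = Q + AᵀP(A−BK) = [4.5436 -1.4590; -1.4590 1.4659]
tr(P') = 6.0096

-0.2155 -0.6298 -0.0617 0.5120


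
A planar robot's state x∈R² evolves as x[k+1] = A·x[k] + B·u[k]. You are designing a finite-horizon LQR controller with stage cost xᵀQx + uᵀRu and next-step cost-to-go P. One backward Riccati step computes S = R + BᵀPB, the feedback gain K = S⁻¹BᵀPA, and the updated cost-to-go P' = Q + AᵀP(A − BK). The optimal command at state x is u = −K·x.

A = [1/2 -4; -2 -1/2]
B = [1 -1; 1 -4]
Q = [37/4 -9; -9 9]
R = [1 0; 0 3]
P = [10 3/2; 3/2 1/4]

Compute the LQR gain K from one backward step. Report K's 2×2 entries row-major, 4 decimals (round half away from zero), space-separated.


0.1373 -2.1444 -0.0158 0.8820

BᵀP = [11.5000 1.7500; -16.0000 -2.5000]
S = R + BᵀPB = [1 0; 0 3] + [13.2500 -18.5000; -18.5000 26.0000] = [14.2500 -18.5000; -18.5000 29.0000]
BᵀPA = [2.2500 -46.8750; -3.0000 65.2500]
K = S⁻¹·BᵀPA = [0.1373 -2.1444; -0.0158 0.8820]
A−BK = [0.3468 -0.9736; -2.2007 5.1725]
AᵀP(A−BK) = [0.1435 -0.6540; -0.6540 7.9921]
P' = Q + AᵀP(A−BK) = [9.3935 -9.6540; -9.6540 16.9921]
tr(P') = 26.3856


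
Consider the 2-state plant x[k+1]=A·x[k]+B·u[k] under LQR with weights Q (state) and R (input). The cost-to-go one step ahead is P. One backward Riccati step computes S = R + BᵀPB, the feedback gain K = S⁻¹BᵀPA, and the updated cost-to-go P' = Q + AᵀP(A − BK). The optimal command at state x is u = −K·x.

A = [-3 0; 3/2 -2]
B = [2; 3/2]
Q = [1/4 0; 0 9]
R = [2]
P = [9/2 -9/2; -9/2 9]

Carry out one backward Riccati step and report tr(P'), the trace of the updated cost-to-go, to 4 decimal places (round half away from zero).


140.3868

BᵀP = [2.2500 4.5000]
S = R + BᵀPB = [2] + [11.2500] = [13.2500]
BᵀPA = [0.0000 -9.0000]
K = S⁻¹·BᵀPA = [0.0000 -0.6792]
A−BK = [-3.0000 1.3585; 1.5000 -0.9811]
AᵀP(A−BK) = [101.2500 -54.0000; -54.0000 29.8868]
P' = Q + AᵀP(A−BK) = [101.5000 -54.0000; -54.0000 38.8868]
tr(P') = 140.3868


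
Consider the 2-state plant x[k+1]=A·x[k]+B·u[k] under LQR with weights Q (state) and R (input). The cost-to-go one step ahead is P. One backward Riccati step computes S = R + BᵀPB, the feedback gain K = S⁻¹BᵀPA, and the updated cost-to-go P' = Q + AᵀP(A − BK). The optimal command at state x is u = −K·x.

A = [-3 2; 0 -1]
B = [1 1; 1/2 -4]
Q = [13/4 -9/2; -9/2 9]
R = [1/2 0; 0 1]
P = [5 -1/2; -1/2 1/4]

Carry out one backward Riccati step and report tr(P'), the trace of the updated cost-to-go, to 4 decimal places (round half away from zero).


16.5368

BᵀP = [4.7500 -0.3750; 7.0000 -1.5000]
S = R + BᵀPB = [1/2 0; 0 1] + [4.5625 6.2500; 6.2500 13.0000] = [5.0625 6.2500; 6.2500 14.0000]
BᵀPA = [-14.2500 9.8750; -21.0000 15.5000]
K = S⁻¹·BᵀPA = [-2.1454 1.3006; -0.5422 0.5265]
A−BK = [-0.3124 0.1729; -1.0963 0.4558]
AᵀP(A−BK) = [3.0413 -1.9096; -1.9096 1.2456]
P' = Q + AᵀP(A−BK) = [6.2913 -6.4096; -6.4096 10.2456]
tr(P') = 16.5368


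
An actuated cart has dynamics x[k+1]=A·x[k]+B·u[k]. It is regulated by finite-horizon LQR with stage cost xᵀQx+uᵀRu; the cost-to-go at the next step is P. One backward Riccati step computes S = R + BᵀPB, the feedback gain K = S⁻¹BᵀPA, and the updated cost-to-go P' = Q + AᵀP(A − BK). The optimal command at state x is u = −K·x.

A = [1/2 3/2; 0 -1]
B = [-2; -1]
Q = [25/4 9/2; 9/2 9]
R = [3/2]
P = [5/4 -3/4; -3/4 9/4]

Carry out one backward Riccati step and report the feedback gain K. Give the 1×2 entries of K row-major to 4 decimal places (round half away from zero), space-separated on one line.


-0.1522 -0.3261

BᵀP = [-1.7500 -0.7500]
S = R + BᵀPB = [3/2] + [4.2500] = [5.7500]
BᵀPA = [-0.8750 -1.8750]
K = S⁻¹·BᵀPA = [-0.1522 -0.3261]
A−BK = [0.1957 0.8478; -0.1522 -1.3261]
AᵀP(A−BK) = [0.1793 1.0272; 1.0272 6.7011]
P' = Q + AᵀP(A−BK) = [6.4293 5.5272; 5.5272 15.7011]
tr(P') = 22.1304


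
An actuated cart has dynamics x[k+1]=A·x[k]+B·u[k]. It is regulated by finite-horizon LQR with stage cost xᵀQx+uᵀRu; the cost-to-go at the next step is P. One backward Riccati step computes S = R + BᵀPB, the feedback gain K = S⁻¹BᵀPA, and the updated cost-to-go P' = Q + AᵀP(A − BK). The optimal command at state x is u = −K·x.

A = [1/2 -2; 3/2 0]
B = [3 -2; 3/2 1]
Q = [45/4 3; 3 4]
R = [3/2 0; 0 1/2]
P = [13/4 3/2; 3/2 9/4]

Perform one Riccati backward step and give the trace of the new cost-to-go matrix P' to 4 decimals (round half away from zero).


16.1451

BᵀP = [12.0000 7.8750; -5.0000 -0.7500]
S = R + BᵀPB = [3/2 0; 0 1/2] + [47.8125 -16.1250; -16.1250 9.2500] = [49.3125 -16.1250; -16.1250 9.7500]
BᵀPA = [17.8125 -24.0000; -3.6250 10.0000]
K = S⁻¹·BᵀPA = [0.5219 -0.3295; 0.4913 0.4807]
A−BK = [-0.0830 -0.0501; 0.2259 0.0136]
AᵀP(A−BK) = [0.6102 -0.1381; -0.1381 0.2849]
P' = Q + AᵀP(A−BK) = [11.8602 2.8619; 2.8619 4.2849]
tr(P') = 16.1451


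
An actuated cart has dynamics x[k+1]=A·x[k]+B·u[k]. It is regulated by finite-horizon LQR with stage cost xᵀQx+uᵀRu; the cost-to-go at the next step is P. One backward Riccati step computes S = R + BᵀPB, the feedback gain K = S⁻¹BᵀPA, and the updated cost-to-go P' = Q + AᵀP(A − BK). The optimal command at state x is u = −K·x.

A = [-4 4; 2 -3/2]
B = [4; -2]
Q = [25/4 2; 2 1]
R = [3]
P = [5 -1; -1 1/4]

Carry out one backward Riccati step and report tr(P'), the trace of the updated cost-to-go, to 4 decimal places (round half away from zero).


12.9469

BᵀP = [22.0000 -4.5000]
S = R + BᵀPB = [3] + [97.0000] = [100.0000]
BᵀPA = [-97.0000 94.7500]
K = S⁻¹·BᵀPA = [-0.9700 0.9475]
A−BK = [-0.1200 0.2100; 0.0600 0.3950]
AᵀP(A−BK) = [2.9100 -2.8425; -2.8425 2.7869]
P' = Q + AᵀP(A−BK) = [9.1600 -0.8425; -0.8425 3.7869]
tr(P') = 12.9469


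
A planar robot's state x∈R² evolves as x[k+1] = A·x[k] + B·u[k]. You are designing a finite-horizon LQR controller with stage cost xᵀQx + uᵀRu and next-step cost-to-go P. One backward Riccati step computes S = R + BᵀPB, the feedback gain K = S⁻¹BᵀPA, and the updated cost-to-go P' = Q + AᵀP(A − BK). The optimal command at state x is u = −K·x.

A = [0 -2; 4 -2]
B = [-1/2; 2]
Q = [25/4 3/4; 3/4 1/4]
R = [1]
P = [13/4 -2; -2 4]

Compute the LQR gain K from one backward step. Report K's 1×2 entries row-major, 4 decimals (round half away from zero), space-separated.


1.6504 -0.3095

BᵀP = [-5.6250 9.0000]
S = R + BᵀPB = [1] + [20.8125] = [21.8125]
BᵀPA = [36.0000 -6.7500]
K = S⁻¹·BᵀPA = [1.6504 -0.3095]
A−BK = [0.8252 -2.1547; 0.6991 -1.3811]
AᵀP(A−BK) = [4.5845 -4.8596; -4.8596 10.9112]
P' = Q + AᵀP(A−BK) = [10.8345 -4.1096; -4.1096 11.1612]
tr(P') = 21.9957


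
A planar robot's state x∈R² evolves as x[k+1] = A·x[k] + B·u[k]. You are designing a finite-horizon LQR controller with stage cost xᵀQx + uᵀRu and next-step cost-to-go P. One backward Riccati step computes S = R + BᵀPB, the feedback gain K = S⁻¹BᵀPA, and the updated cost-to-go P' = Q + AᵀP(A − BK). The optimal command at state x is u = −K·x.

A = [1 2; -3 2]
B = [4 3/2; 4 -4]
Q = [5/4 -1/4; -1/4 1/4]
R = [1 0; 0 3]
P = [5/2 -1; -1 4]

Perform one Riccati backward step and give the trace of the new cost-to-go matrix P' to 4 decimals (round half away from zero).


3.2589

BᵀP = [6.0000 12.0000; 7.7500 -17.5000]
S = R + BᵀPB = [1 0; 0 3] + [72.0000 -39.0000; -39.0000 81.6250] = [73.0000 -39.0000; -39.0000 84.6250]
BᵀPA = [-30.0000 36.0000; 60.2500 -19.5000]
K = S⁻¹·BᵀPA = [-0.0406 0.4909; 0.6933 -0.0042]
A−BK = [0.1225 0.0426; -0.0646 0.0196]
AᵀP(A−BK) = [1.5135 -0.0203; -0.0203 0.2455]
P' = Q + AᵀP(A−BK) = [2.7635 -0.2703; -0.2703 0.4955]
tr(P') = 3.2589


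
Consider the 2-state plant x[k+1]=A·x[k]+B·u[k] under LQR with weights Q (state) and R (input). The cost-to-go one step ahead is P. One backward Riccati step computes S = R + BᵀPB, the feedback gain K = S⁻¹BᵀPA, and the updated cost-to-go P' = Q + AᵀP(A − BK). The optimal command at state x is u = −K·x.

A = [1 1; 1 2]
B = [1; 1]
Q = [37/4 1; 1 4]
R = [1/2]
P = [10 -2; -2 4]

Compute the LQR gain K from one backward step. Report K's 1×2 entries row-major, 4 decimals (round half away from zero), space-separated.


0.9524 1.1429

BᵀP = [8.0000 2.0000]
S = R + BᵀPB = [1/2] + [10.0000] = [10.5000]
BᵀPA = [10.0000 12.0000]
K = S⁻¹·BᵀPA = [0.9524 1.1429]
A−BK = [0.0476 -0.1429; 0.0476 0.8571]
AᵀP(A−BK) = [0.4762 0.5714; 0.5714 4.2857]
P' = Q + AᵀP(A−BK) = [9.7262 1.5714; 1.5714 8.2857]
tr(P') = 18.0119


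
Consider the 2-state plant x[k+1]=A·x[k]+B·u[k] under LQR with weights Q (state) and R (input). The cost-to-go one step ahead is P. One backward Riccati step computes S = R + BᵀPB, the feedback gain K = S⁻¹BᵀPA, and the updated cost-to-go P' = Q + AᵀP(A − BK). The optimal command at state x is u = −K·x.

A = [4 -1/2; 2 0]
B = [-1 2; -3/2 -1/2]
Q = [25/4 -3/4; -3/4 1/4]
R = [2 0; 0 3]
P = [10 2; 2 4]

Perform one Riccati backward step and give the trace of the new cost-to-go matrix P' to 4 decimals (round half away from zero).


15.9769

BᵀP = [-13.0000 -8.0000; 19.0000 2.0000]
S = R + BᵀPB = [2 0; 0 3] + [25.0000 -22.0000; -22.0000 37.0000] = [27.0000 -22.0000; -22.0000 40.0000]
BᵀPA = [-68.0000 6.5000; 80.0000 -9.5000]
K = S⁻¹·BᵀPA = [-1.6107 0.0856; 1.1141 -0.1904]
A−BK = [0.1611 -0.0336; 0.1409 0.0331]
AᵀP(A−BK) = [9.3423 -0.9463; -0.9463 0.1346]
P' = Q + AᵀP(A−BK) = [15.5923 -1.6963; -1.6963 0.3846]
tr(P') = 15.9769


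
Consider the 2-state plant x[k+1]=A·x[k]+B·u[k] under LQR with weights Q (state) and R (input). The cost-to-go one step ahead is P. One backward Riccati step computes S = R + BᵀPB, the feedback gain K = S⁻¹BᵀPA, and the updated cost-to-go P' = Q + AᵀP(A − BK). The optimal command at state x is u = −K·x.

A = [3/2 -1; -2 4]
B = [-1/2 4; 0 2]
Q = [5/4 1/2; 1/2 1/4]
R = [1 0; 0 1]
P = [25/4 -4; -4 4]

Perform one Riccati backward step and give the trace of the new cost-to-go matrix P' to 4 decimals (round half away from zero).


BᵀP = [-3.1250 2.0000; 17.0000 -8.0000]
S = R + BᵀPB = [1 0; 0 1] + [1.5625 -8.5000; -8.5000 52.0000] = [2.5625 -8.5000; -8.5000 53.0000]
BᵀPA = [-8.6875 11.1250; 41.5000 -49.0000]
K = S⁻¹·BᵀPA = [-1.6942 2.7237; 0.5113 -0.4877]
A−BK = [-1.3923 2.3127; -3.0226 4.9754]
AᵀP(A−BK) = [18.1249 -29.4730; -29.4730 48.0511]
P' = Q + AᵀP(A−BK) = [19.3749 -28.9730; -28.9730 48.3011]
tr(P') = 67.6760

67.6760


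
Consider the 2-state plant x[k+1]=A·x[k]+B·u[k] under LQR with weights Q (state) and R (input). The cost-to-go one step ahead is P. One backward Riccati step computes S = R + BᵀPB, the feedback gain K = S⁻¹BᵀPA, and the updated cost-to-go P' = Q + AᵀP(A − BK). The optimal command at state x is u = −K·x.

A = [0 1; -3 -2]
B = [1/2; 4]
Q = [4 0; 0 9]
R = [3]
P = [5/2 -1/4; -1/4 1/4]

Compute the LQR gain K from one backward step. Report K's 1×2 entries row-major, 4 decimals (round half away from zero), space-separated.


-0.3962 -0.2264

BᵀP = [0.2500 0.8750]
S = R + BᵀPB = [3] + [3.6250] = [6.6250]
BᵀPA = [-2.6250 -1.5000]
K = S⁻¹·BᵀPA = [-0.3962 -0.2264]
A−BK = [0.1981 1.1132; -1.4151 -1.0943]
AᵀP(A−BK) = [1.2099 1.6557; 1.6557 4.1604]
P' = Q + AᵀP(A−BK) = [5.2099 1.6557; 1.6557 13.1604]
tr(P') = 18.3703


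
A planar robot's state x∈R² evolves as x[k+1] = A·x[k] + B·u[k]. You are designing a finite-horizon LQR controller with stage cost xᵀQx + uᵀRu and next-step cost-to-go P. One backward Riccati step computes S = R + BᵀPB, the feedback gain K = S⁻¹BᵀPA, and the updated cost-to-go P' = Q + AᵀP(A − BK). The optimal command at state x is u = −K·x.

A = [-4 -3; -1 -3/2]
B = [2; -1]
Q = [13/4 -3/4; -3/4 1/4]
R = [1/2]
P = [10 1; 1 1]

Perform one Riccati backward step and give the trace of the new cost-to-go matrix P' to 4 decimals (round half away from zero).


BᵀP = [19.0000 1.0000]
S = R + BᵀPB = [1/2] + [37.0000] = [37.5000]
BᵀPA = [-77.0000 -58.5000]
K = S⁻¹·BᵀPA = [-2.0533 -1.5600]
A−BK = [0.1067 0.1200; -3.0533 -3.0600]
AᵀP(A−BK) = [10.8933 10.3800; 10.3800 9.9900]
P' = Q + AᵀP(A−BK) = [14.1433 9.6300; 9.6300 10.2400]
tr(P') = 24.3833

24.3833


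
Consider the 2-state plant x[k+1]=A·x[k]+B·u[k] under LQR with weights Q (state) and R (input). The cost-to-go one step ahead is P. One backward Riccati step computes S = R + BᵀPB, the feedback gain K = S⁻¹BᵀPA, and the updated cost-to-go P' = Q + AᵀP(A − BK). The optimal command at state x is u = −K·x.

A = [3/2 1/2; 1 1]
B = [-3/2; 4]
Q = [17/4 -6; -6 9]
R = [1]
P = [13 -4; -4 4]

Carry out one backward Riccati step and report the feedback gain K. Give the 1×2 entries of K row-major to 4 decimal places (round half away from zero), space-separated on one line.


BᵀP = [-35.5000 22.0000]
S = R + BᵀPB = [1] + [141.2500] = [142.2500]
BᵀPA = [-31.2500 4.2500]
K = S⁻¹·BᵀPA = [-0.2197 0.0299]
A−BK = [1.1705 0.5448; 1.8787 0.8805]
AᵀP(A−BK) = [14.3849 6.6837; 6.6837 3.1230]
P' = Q + AᵀP(A−BK) = [18.6349 0.6837; 0.6837 12.1230]
tr(P') = 30.7579

-0.2197 0.0299


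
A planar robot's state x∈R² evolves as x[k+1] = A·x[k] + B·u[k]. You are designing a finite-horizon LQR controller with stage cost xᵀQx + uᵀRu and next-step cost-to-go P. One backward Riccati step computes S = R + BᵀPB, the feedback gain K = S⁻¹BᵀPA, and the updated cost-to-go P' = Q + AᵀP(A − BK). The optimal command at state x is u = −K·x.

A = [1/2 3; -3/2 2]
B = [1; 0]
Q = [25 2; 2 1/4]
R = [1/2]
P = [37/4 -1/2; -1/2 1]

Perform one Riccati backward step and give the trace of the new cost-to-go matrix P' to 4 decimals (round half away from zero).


35.4583

BᵀP = [9.2500 -0.5000]
S = R + BᵀPB = [1/2] + [9.2500] = [9.7500]
BᵀPA = [5.3750 26.7500]
K = S⁻¹·BᵀPA = [0.5513 2.7436]
A−BK = [-0.0513 0.2564; -1.5000 2.0000]
AᵀP(A−BK) = [2.3494 -2.1218; -2.1218 7.8590]
P' = Q + AᵀP(A−BK) = [27.3494 -0.1218; -0.1218 8.1090]
tr(P') = 35.4583


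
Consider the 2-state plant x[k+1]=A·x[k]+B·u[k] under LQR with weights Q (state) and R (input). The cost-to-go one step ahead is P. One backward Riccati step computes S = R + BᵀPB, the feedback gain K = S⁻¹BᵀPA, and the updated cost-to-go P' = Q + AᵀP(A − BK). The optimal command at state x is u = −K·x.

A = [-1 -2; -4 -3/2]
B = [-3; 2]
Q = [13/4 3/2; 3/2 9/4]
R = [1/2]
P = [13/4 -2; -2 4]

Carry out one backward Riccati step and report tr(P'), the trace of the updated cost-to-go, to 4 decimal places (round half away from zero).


40.5520

BᵀP = [-13.7500 14.0000]
S = R + BᵀPB = [1/2] + [69.2500] = [69.7500]
BᵀPA = [-42.2500 6.5000]
K = S⁻¹·BᵀPA = [-0.6057 0.0932]
A−BK = [-2.8172 -1.7204; -2.7885 -1.6864]
AᵀP(A−BK) = [25.6577 15.4373; 15.4373 9.3943]
P' = Q + AᵀP(A−BK) = [28.9077 16.9373; 16.9373 11.6443]
tr(P') = 40.5520


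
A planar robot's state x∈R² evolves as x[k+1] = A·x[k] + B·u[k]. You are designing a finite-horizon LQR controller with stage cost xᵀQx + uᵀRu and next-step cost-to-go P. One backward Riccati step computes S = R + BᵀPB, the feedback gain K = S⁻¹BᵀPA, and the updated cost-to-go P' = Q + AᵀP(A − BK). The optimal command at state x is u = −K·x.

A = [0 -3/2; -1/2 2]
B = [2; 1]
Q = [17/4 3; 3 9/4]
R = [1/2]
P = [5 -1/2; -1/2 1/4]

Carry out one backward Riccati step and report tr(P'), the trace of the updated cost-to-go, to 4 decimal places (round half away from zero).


BᵀP = [9.5000 -0.7500]
S = R + BᵀPB = [1/2] + [18.2500] = [18.7500]
BᵀPA = [0.3750 -15.7500]
K = S⁻¹·BᵀPA = [0.0200 -0.8400]
A−BK = [-0.0400 0.1800; -0.5200 2.8400]
AᵀP(A−BK) = [0.0550 -0.3100; -0.3100 2.0200]
P' = Q + AᵀP(A−BK) = [4.3050 2.6900; 2.6900 4.2700]
tr(P') = 8.5750

8.5750


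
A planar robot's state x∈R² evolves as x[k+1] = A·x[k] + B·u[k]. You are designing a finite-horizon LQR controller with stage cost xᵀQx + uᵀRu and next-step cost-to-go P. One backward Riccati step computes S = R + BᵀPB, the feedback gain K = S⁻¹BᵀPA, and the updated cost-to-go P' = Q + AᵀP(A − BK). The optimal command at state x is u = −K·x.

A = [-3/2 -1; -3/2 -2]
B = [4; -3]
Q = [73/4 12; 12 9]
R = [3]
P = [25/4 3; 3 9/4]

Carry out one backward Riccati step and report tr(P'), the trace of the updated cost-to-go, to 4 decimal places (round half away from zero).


BᵀP = [16.0000 5.2500]
S = R + BᵀPB = [3] + [48.2500] = [51.2500]
BᵀPA = [-31.8750 -26.5000]
K = S⁻¹·BᵀPA = [-0.6220 -0.5171]
A−BK = [0.9878 1.0683; -3.3659 -3.5512]
AᵀP(A−BK) = [12.8003 13.1433; 13.1433 13.5476]
P' = Q + AᵀP(A−BK) = [31.0503 25.1433; 25.1433 22.5476]
tr(P') = 53.5979

53.5979


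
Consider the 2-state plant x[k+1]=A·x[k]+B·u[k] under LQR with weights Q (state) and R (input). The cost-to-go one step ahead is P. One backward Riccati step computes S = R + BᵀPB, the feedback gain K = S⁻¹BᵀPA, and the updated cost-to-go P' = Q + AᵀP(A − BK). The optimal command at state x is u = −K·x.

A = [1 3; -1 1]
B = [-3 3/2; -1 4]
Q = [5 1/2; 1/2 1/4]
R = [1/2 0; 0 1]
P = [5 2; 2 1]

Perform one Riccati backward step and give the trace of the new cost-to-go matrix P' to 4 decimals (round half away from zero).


BᵀP = [-17.0000 -7.0000; 15.5000 7.0000]
S = R + BᵀPB = [1/2 0; 0 1] + [58.0000 -53.5000; -53.5000 51.2500] = [58.5000 -53.5000; -53.5000 52.2500]
BᵀPA = [-10.0000 -58.0000; 8.5000 53.5000]
K = S⁻¹·BᵀPA = [-0.3486 -0.8656; -0.1942 0.1376]
A−BK = [0.2457 0.1968; -0.5717 -0.4161]
AᵀP(A−BK) = [0.1653 0.1743; 0.1743 0.4328]
P' = Q + AᵀP(A−BK) = [5.1653 0.6743; 0.6743 0.6828]
tr(P') = 5.8481

5.8481


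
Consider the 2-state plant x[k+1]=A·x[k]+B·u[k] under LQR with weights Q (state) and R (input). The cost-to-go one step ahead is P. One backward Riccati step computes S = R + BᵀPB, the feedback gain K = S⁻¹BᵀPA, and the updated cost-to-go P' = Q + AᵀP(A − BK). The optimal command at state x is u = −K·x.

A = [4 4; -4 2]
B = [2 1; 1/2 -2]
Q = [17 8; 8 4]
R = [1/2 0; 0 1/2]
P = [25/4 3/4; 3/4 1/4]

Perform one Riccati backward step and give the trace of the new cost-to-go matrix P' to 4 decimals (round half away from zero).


BᵀP = [12.8750 1.6250; 4.7500 0.2500]
S = R + BᵀPB = [1/2 0; 0 1/2] + [26.5625 9.6250; 9.6250 4.2500] = [27.0625 9.6250; 9.6250 4.7500]
BᵀPA = [45.0000 54.7500; 18.0000 19.5000]
K = S⁻¹·BᵀPA = [1.1279 2.0157; 1.5039 0.0209]
A−BK = [0.2402 -0.0522; -1.5561 1.0339]
AᵀP(A−BK) = [2.1723 0.9191; 0.9191 2.2350]
P' = Q + AᵀP(A−BK) = [19.1723 8.9191; 8.9191 6.2350]
tr(P') = 25.4073

25.4073


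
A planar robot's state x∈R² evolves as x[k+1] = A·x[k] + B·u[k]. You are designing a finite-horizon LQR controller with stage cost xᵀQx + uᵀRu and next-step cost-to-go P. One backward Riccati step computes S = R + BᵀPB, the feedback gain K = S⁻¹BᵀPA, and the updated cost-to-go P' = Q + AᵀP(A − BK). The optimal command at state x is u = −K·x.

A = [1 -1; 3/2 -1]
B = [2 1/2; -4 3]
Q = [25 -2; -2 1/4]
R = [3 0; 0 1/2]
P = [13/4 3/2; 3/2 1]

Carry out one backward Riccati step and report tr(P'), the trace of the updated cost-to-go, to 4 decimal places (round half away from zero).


26.1723

BᵀP = [0.5000 -1.0000; 6.1250 3.7500]
S = R + BᵀPB = [3 0; 0 1/2] + [5.0000 -2.7500; -2.7500 14.3125] = [8.0000 -2.7500; -2.7500 14.8125]
BᵀPA = [-1.0000 0.5000; 11.7500 -9.8750]
K = S⁻¹·BᵀPA = [0.1577 -0.1780; 0.8225 -0.6997]
A−BK = [0.2732 -0.2941; -0.3366 0.3870]
AᵀP(A−BK) = [0.4930 -0.4563; -0.4563 0.4293]
P' = Q + AᵀP(A−BK) = [25.4930 -2.4563; -2.4563 0.6793]
tr(P') = 26.1723


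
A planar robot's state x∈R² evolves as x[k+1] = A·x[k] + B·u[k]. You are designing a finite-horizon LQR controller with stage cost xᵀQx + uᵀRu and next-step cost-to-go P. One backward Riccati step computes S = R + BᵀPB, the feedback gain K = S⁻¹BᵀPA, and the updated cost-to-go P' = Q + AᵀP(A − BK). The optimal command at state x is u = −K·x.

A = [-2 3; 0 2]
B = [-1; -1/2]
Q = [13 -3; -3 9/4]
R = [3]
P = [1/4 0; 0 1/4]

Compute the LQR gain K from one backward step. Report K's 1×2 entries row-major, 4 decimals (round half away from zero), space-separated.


BᵀP = [-0.2500 -0.1250]
S = R + BᵀPB = [3] + [0.3125] = [3.3125]
BᵀPA = [0.5000 -1.0000]
K = S⁻¹·BᵀPA = [0.1509 -0.3019]
A−BK = [-1.8491 2.6981; 0.0755 1.8491]
AᵀP(A−BK) = [0.9245 -1.3491; -1.3491 2.9481]
P' = Q + AᵀP(A−BK) = [13.9245 -4.3491; -4.3491 5.1981]
tr(P') = 19.1226

0.1509 -0.3019


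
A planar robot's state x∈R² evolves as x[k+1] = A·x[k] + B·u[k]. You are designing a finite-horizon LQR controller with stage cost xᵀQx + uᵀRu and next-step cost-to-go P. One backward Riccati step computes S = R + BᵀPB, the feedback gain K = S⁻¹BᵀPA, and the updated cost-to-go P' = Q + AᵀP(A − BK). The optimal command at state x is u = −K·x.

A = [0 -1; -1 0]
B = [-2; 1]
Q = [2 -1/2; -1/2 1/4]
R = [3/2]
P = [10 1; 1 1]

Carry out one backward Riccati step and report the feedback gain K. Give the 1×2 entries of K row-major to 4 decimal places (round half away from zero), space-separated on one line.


BᵀP = [-19.0000 -1.0000]
S = R + BᵀPB = [3/2] + [37.0000] = [38.5000]
BᵀPA = [1.0000 19.0000]
K = S⁻¹·BᵀPA = [0.0260 0.4935]
A−BK = [0.0519 -0.0130; -1.0260 -0.4935]
AᵀP(A−BK) = [0.9740 0.5065; 0.5065 0.6234]
P' = Q + AᵀP(A−BK) = [2.9740 0.0065; 0.0065 0.8734]
tr(P') = 3.8474

0.0260 0.4935


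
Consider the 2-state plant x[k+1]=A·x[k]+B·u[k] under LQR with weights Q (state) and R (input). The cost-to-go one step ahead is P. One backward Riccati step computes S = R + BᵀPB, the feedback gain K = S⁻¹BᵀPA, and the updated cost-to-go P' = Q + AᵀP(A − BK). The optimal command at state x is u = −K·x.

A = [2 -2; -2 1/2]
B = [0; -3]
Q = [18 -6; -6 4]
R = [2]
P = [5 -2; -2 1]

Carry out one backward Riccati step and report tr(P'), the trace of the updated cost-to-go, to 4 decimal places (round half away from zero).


40.2273

BᵀP = [6.0000 -3.0000]
S = R + BᵀPB = [2] + [9.0000] = [11.0000]
BᵀPA = [18.0000 -13.5000]
K = S⁻¹·BᵀPA = [1.6364 -1.2273]
A−BK = [2.0000 -2.0000; 2.9091 -3.1818]
AᵀP(A−BK) = [10.5455 -8.9091; -8.9091 7.6818]
P' = Q + AᵀP(A−BK) = [28.5455 -14.9091; -14.9091 11.6818]
tr(P') = 40.2273


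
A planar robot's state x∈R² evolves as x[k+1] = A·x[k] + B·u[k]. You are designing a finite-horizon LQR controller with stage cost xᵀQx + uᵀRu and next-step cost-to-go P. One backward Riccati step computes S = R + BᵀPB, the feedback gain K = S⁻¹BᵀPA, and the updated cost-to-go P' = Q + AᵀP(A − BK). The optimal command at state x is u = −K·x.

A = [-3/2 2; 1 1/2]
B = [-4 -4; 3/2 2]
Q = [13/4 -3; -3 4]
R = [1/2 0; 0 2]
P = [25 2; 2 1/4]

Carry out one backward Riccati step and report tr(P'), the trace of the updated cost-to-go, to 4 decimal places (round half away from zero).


BᵀP = [-97.0000 -7.6250; -96.0000 -7.5000]
S = R + BᵀPB = [1/2 0; 0 2] + [376.5625 372.7500; 372.7500 369.0000] = [377.0625 372.7500; 372.7500 371.0000]
BᵀPA = [137.8750 -197.8125; 136.5000 -195.7500]
K = S⁻¹·BᵀPA = [0.2862 -0.4460; 0.0803 -0.0795]
A−BK = [-0.0337 -0.1021; 0.4100 1.3281]
AᵀP(A−BK) = [0.0690 -0.0277; -0.0277 0.2713]
P' = Q + AᵀP(A−BK) = [3.3190 -3.0277; -3.0277 4.2713]
tr(P') = 7.5903

7.5903


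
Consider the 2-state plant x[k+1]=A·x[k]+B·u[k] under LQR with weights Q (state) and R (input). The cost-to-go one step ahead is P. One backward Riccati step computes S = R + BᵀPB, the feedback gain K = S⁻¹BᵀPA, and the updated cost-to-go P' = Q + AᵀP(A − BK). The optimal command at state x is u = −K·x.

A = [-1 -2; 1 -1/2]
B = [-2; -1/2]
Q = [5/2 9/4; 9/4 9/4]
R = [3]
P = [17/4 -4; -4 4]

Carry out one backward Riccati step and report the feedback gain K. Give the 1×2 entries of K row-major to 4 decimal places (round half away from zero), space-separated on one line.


0.9615 0.7692

BᵀP = [-6.5000 6.0000]
S = R + BᵀPB = [3] + [10.0000] = [13.0000]
BᵀPA = [12.5000 10.0000]
K = S⁻¹·BᵀPA = [0.9615 0.7692]
A−BK = [0.9231 -0.4615; 1.4808 -0.1154]
AᵀP(A−BK) = [4.2308 2.8846; 2.8846 2.3077]
P' = Q + AᵀP(A−BK) = [6.7308 5.1346; 5.1346 4.5577]
tr(P') = 11.2885


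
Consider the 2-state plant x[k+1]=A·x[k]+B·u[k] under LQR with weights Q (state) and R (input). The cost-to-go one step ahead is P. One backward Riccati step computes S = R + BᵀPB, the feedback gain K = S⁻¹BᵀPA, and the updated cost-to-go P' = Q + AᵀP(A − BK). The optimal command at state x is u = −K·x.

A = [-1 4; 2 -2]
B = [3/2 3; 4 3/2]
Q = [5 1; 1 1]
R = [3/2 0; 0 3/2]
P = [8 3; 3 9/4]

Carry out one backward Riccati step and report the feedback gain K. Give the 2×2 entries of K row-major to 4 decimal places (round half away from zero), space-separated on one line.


BᵀP = [24.0000 13.5000; 28.5000 12.3750]
S = R + BᵀPB = [3/2 0; 0 3/2] + [90.0000 92.2500; 92.2500 104.0625] = [91.5000 92.2500; 92.2500 105.5625]
BᵀPA = [3.0000 69.0000; -3.7500 89.2500]
K = S⁻¹·BᵀPA = [0.5767 -0.8264; -0.5395 1.5677]
A−BK = [-0.2465 0.5366; 0.5023 -1.0458]
AᵀP(A−BK) = [1.2465 -2.6419; -2.6419 6.1082]
P' = Q + AᵀP(A−BK) = [6.2465 -1.6419; -1.6419 7.1082]
tr(P') = 13.3547

0.5767 -0.8264 -0.5395 1.5677


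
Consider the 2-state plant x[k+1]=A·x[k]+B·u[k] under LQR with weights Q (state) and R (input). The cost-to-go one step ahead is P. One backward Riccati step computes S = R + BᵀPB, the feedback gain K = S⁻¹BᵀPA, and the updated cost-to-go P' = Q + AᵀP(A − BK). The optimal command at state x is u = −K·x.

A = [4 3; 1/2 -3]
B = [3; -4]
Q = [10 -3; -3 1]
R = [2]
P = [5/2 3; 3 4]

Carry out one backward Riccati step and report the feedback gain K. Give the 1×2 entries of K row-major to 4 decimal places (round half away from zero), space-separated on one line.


BᵀP = [-4.5000 -7.0000]
S = R + BᵀPB = [2] + [14.5000] = [16.5000]
BᵀPA = [-21.5000 7.5000]
K = S⁻¹·BᵀPA = [-1.3030 0.4545]
A−BK = [7.9091 1.6364; -4.7121 -1.1818]
AᵀP(A−BK) = [24.9848 2.2727; 2.2727 1.0909]
P' = Q + AᵀP(A−BK) = [34.9848 -0.7273; -0.7273 2.0909]
tr(P') = 37.0758

-1.3030 0.4545


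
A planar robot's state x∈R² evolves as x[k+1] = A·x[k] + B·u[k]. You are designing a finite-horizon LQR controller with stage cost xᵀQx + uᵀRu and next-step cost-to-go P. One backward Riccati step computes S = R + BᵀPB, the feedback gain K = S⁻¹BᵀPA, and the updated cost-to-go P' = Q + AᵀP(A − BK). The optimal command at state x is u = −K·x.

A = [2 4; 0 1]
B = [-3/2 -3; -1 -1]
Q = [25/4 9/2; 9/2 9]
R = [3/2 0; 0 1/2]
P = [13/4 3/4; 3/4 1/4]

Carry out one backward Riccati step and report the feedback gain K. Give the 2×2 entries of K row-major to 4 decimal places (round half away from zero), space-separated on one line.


BᵀP = [-5.6250 -1.3750; -10.5000 -2.5000]
S = R + BᵀPB = [3/2 0; 0 1/2] + [9.8125 18.2500; 18.2500 34.0000] = [11.3125 18.2500; 18.2500 34.5000]
BᵀPA = [-11.2500 -23.8750; -21.0000 -44.5000]
K = S⁻¹·BᵀPA = [-0.0852 -0.2021; -0.5636 -1.1830]
A−BK = [0.1813 0.1480; -0.6488 -0.3850]
AᵀP(A−BK) = [0.2054 0.3845; 0.3845 0.7837]
P' = Q + AᵀP(A−BK) = [6.4554 4.8845; 4.8845 9.7837]
tr(P') = 16.2391

-0.0852 -0.2021 -0.5636 -1.1830


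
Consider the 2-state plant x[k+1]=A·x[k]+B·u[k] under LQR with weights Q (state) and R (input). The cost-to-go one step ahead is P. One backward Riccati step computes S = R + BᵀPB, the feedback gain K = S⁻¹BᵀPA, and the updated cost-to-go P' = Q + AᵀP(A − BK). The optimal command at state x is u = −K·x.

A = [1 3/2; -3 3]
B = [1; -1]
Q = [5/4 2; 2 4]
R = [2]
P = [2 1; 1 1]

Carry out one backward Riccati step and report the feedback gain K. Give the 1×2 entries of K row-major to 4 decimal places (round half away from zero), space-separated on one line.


0.3333 0.5000

BᵀP = [1.0000 0.0000]
S = R + BᵀPB = [2] + [1.0000] = [3.0000]
BᵀPA = [1.0000 1.5000]
K = S⁻¹·BᵀPA = [0.3333 0.5000]
A−BK = [0.6667 1.0000; -2.6667 3.5000]
AᵀP(A−BK) = [4.6667 -8.0000; -8.0000 21.7500]
P' = Q + AᵀP(A−BK) = [5.9167 -6.0000; -6.0000 25.7500]
tr(P') = 31.6667
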